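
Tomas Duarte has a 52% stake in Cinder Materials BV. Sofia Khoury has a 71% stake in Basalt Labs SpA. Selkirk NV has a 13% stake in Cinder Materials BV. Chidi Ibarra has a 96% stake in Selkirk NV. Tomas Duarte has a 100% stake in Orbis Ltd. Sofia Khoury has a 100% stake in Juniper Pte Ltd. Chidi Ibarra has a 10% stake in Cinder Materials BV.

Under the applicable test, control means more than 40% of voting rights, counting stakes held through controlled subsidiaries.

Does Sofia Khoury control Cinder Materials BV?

Sofia holds 71% of Basalt, so Sofia controls Basalt.
Sofia holds 100% of Juniper, so Sofia controls Juniper.
Neither Sofia nor any entity Sofia controls holds any voting interest in Cinder.
So Sofia does not control Cinder.

No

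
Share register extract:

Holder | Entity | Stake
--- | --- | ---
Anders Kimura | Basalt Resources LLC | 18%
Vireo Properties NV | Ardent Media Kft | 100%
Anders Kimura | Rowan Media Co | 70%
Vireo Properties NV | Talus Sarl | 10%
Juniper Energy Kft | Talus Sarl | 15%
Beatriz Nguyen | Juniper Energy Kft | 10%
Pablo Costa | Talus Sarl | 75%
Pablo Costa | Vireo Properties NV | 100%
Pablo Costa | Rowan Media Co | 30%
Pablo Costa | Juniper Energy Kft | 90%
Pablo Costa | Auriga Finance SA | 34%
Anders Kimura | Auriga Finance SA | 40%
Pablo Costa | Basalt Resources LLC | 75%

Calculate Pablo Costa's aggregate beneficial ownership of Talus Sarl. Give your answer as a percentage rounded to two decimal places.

Pablo reaches Talus along 3 paths.
Direct stake: 75% = 75%.
Via Juniper: 90% × 15% = 13.5%.
Via Vireo: 100% × 10% = 10%.
Total: 75% + 13.5% + 10% = 98.5%.
Rounded: 98.50%.

98.50%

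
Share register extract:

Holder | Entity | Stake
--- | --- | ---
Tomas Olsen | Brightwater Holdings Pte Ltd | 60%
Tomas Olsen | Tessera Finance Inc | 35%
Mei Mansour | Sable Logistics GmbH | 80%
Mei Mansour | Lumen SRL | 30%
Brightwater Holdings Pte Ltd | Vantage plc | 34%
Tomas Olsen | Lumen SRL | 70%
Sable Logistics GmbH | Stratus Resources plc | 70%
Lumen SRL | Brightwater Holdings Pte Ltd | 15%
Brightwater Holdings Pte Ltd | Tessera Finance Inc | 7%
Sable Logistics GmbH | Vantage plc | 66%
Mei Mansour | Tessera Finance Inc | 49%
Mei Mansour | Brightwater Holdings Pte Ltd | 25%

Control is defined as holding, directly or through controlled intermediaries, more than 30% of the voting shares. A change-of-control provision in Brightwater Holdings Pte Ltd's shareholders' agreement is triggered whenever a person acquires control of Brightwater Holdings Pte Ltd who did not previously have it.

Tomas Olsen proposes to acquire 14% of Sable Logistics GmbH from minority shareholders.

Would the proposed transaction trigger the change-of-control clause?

No

The purchase changes only Tomas's holdings, so Tomas is the only person who could newly come to control Brightwater.
Tomas holds 70% of Lumen, so Tomas controls Lumen.
Lumen and Tomas together hold 15% + 60% = 75% of Brightwater, so Tomas controls Brightwater.
So Tomas already controls Brightwater before the transaction.
After the purchase, Tomas holds 14% of Sable directly.
Tomas controlled Brightwater already, so this is not a new person acquiring control; every other person's position is unchanged or reduced.
No new person acquires control, so the clause is not triggered.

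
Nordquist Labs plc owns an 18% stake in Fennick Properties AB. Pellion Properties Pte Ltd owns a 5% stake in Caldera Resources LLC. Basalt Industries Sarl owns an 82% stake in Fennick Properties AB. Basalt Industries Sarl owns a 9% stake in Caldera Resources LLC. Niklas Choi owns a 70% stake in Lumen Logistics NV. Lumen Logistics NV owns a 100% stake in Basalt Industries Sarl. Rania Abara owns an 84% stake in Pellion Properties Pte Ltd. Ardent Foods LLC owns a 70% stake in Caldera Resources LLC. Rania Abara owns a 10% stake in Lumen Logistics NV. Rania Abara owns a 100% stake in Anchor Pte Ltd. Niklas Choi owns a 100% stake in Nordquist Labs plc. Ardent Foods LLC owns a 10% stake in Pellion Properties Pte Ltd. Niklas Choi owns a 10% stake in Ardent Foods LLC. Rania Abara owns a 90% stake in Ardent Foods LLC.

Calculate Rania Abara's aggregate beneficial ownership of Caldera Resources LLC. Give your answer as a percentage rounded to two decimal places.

68.55%

Rania reaches Caldera along 4 paths.
Via Ardent → Pellion: 90% × 10% × 5% = 0.45%.
Via Pellion: 84% × 5% = 4.2%.
Via Lumen → Basalt: 10% × 100% × 9% = 0.9%.
Via Ardent: 90% × 70% = 63%.
Total: 0.45% + 4.2% + 0.9% + 63% = 68.55%.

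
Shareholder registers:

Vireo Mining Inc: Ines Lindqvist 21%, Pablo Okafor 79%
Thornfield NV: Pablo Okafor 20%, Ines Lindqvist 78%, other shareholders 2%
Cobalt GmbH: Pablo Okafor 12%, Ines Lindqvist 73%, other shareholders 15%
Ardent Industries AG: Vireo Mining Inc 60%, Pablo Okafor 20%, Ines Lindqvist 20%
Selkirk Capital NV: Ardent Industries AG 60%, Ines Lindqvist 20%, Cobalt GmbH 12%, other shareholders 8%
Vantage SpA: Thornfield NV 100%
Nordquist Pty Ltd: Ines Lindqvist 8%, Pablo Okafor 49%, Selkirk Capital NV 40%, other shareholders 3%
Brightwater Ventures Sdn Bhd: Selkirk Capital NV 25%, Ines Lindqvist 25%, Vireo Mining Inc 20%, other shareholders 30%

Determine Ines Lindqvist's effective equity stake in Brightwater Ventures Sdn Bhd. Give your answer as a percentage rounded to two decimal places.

41.28%

Ines reaches Brightwater along 6 paths.
Via Vireo → Ardent → Selkirk: 21% × 60% × 60% × 25% = 1.89%.
Via Ardent → Selkirk: 20% × 60% × 25% = 3%.
Via Selkirk: 20% × 25% = 5%.
Via Cobalt → Selkirk: 73% × 12% × 25% = 2.19%.
Direct stake: 25% = 25%.
Via Vireo: 21% × 20% = 4.2%.
Total: 1.89% + 3% + 5% + 2.19% + 25% + 4.2% = 41.28%.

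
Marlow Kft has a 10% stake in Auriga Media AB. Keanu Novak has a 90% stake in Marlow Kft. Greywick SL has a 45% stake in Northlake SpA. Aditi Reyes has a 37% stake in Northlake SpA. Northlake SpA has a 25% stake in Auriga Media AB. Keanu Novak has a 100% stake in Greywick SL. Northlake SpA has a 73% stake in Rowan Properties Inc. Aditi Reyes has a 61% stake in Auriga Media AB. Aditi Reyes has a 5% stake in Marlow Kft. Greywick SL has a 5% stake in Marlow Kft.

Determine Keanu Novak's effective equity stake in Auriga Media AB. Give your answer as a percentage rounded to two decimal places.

20.75%

Keanu reaches Auriga along 3 paths.
Via Greywick → Northlake: 100% × 45% × 25% = 11.25%.
Via Marlow: 90% × 10% = 9%.
Via Greywick → Marlow: 100% × 5% × 10% = 0.5%.
Total: 11.25% + 9% + 0.5% = 20.75%.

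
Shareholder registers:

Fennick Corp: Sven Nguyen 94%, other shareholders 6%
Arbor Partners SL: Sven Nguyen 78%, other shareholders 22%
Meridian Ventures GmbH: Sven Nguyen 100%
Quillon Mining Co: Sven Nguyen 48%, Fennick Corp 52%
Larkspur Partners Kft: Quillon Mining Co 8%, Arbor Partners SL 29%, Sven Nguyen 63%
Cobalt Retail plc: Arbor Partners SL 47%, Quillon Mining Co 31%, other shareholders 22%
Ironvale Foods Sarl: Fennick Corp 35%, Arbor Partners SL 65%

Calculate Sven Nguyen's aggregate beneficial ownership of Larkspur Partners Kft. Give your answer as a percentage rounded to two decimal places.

93.37%

Sven reaches Larkspur along 4 paths.
Via Quillon: 48% × 8% = 3.84%.
Via Fennick → Quillon: 94% × 52% × 8% = 3.9104%.
Via Arbor: 78% × 29% = 22.62%.
Direct stake: 63% = 63%.
Total: 3.84% + 3.9104% + 22.62% + 63% = 93.3704%.
Rounded: 93.37%.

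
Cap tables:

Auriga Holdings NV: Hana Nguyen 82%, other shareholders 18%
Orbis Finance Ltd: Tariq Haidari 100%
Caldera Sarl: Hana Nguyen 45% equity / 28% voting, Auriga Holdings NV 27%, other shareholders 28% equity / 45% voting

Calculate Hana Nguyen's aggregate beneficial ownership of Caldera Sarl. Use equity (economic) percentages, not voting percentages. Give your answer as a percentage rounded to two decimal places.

Hana reaches Caldera along 2 paths.
Direct stake: 45% = 45%.
Via Auriga: 82% × 27% = 22.14%.
Total: 45% + 22.14% = 67.14%.

67.14%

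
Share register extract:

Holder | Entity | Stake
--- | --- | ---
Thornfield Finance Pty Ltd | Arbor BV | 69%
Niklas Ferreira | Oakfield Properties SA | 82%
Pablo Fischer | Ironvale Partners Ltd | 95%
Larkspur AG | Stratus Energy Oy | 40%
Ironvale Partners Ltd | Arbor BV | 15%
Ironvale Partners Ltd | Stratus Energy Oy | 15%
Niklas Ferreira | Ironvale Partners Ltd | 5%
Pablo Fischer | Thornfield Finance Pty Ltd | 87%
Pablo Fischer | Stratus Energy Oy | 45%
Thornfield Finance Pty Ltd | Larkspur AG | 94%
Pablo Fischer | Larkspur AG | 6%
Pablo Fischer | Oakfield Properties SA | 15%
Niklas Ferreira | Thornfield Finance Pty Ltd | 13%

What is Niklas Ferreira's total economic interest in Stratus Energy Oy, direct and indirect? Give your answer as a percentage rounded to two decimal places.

5.64%

Niklas reaches Stratus along 2 paths.
Via Thornfield → Larkspur: 13% × 94% × 40% = 4.888%.
Via Ironvale: 5% × 15% = 0.75%.
Total: 4.888% + 0.75% = 5.638%.
Rounded: 5.64%.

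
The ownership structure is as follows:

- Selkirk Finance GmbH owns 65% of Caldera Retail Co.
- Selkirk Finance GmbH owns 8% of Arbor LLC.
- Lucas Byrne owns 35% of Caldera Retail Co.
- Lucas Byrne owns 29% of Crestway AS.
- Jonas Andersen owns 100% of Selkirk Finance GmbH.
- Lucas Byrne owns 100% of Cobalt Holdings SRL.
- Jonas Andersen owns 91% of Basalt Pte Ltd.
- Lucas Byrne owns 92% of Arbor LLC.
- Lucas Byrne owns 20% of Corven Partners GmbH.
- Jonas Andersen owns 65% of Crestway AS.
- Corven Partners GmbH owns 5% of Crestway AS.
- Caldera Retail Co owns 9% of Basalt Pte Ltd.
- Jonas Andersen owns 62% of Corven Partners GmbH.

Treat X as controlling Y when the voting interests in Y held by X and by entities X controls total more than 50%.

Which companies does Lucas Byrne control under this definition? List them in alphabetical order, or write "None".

Lucas holds 100% of Cobalt, so Lucas controls Cobalt.
Lucas holds 92% of Arbor, so Lucas controls Arbor.
No other company's threshold is met.

Arbor LLC, Cobalt Holdings SRL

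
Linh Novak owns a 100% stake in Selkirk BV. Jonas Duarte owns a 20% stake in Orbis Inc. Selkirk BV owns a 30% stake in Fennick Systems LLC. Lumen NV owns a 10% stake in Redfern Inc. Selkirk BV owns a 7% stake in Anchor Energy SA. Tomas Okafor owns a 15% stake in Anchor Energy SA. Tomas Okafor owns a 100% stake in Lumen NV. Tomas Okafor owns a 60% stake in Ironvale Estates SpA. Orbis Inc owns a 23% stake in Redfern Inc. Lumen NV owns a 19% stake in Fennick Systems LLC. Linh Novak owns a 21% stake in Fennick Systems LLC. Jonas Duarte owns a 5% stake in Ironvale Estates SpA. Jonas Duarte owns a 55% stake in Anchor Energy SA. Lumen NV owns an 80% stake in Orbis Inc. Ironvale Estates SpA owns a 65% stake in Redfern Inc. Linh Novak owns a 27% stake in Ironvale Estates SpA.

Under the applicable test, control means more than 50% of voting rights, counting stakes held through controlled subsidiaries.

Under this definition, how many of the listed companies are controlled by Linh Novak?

Linh holds 100% of Selkirk, so Linh controls Selkirk.
Selkirk and Linh together hold 30% + 21% = 51% of Fennick, so Linh controls Fennick.
No other company's threshold is met.
Linh controls 2 companies.

2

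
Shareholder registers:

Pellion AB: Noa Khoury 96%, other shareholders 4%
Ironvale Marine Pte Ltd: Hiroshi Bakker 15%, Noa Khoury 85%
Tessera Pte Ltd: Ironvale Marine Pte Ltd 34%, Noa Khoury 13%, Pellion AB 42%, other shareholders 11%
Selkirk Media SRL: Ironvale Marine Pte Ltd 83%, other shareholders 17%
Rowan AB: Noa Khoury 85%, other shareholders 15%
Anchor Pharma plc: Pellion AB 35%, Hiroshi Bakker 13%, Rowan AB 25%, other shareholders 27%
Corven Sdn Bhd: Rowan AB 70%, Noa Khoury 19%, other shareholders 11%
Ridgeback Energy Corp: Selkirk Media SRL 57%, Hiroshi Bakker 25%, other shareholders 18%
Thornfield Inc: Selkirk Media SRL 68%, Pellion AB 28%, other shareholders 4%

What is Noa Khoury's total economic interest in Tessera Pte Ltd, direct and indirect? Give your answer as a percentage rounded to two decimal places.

82.22%

Noa reaches Tessera along 3 paths.
Via Ironvale: 85% × 34% = 28.9%.
Direct stake: 13% = 13%.
Via Pellion: 96% × 42% = 40.32%.
Total: 28.9% + 13% + 40.32% = 82.22%.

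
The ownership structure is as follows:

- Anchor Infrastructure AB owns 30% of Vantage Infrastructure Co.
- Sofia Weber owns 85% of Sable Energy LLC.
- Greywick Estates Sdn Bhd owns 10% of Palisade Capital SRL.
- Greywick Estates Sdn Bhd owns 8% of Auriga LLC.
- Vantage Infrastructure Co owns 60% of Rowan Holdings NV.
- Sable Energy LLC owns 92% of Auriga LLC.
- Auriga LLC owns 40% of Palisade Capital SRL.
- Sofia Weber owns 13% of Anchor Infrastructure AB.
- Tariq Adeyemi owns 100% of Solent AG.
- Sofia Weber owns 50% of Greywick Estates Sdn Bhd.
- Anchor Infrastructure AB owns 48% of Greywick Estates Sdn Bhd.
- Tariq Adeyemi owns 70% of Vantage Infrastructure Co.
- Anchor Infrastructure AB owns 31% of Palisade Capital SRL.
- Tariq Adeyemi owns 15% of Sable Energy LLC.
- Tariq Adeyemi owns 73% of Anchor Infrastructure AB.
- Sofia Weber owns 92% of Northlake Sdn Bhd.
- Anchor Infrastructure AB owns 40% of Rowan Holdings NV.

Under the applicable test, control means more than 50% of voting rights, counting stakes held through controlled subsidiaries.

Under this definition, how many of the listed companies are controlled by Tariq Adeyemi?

Tariq holds 73% of Anchor, so Tariq controls Anchor.
Tariq and Anchor together hold 70% + 30% = 100% of Vantage, so Tariq controls Vantage.
Tariq holds 100% of Solent, so Tariq controls Solent.
Vantage and Anchor together hold 60% + 40% = 100% of Rowan, so Tariq controls Rowan.
No other company's threshold is met.
Tariq controls 4 companies.

4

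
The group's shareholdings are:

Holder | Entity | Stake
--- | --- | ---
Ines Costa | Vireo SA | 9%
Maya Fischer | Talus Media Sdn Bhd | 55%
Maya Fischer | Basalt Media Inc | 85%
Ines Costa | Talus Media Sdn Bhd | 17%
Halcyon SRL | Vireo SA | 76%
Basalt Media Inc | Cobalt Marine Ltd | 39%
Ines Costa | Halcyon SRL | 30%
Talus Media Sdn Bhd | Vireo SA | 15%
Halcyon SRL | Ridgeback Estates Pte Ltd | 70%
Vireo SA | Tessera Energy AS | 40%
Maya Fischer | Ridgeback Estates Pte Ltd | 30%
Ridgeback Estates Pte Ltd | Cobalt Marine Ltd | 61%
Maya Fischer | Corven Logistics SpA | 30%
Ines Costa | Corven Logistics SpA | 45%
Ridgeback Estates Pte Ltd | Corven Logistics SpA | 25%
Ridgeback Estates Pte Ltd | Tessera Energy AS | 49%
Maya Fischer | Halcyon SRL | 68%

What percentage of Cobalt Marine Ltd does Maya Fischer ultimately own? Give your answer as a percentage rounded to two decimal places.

80.49%

Maya reaches Cobalt along 3 paths.
Via Basalt: 85% × 39% = 33.15%.
Via Halcyon → Ridgeback: 68% × 70% × 61% = 29.036%.
Via Ridgeback: 30% × 61% = 18.3%.
Total: 33.15% + 29.036% + 18.3% = 80.486%.
Rounded: 80.49%.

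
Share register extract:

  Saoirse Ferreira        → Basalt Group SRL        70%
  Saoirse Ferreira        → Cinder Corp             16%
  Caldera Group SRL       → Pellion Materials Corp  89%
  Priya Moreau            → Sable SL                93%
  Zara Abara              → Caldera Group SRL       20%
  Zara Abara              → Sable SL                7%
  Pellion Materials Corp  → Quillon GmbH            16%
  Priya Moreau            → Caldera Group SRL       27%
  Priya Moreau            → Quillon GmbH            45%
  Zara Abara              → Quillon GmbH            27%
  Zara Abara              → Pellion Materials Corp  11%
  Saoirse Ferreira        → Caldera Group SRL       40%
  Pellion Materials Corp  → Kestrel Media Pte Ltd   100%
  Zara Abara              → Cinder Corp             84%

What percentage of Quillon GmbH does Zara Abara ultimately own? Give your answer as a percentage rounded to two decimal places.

Zara reaches Quillon along 3 paths.
Via Caldera → Pellion: 20% × 89% × 16% = 2.848%.
Via Pellion: 11% × 16% = 1.76%.
Direct stake: 27% = 27%.
Total: 2.848% + 1.76% + 27% = 31.608%.
Rounded: 31.61%.

31.61%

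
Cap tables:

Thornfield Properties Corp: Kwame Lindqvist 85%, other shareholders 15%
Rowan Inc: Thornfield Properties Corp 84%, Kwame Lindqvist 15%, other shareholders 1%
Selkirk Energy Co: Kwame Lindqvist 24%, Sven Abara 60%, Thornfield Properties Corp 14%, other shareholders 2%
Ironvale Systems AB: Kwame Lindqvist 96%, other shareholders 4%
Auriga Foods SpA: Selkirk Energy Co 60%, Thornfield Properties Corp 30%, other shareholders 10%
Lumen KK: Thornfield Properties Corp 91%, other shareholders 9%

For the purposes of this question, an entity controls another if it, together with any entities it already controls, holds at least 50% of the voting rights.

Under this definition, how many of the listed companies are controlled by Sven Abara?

2

Sven holds 60% of Selkirk, so Sven controls Selkirk.
Selkirk holds 60% of Auriga, so Sven controls Auriga.
No other company's threshold is met.
Sven controls 2 companies.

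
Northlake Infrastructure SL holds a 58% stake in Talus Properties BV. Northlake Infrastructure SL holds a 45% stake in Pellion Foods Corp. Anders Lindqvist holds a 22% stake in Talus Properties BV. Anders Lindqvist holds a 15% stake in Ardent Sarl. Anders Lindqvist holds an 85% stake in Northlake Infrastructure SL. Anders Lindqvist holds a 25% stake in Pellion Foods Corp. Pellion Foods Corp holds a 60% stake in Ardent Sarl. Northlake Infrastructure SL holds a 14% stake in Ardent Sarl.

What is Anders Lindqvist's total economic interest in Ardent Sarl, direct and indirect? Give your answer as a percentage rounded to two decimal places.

Anders reaches Ardent along 4 paths.
Via Northlake: 85% × 14% = 11.9%.
Direct stake: 15% = 15%.
Via Northlake → Pellion: 85% × 45% × 60% = 22.95%.
Via Pellion: 25% × 60% = 15%.
Total: 11.9% + 15% + 22.95% + 15% = 64.85%.

64.85%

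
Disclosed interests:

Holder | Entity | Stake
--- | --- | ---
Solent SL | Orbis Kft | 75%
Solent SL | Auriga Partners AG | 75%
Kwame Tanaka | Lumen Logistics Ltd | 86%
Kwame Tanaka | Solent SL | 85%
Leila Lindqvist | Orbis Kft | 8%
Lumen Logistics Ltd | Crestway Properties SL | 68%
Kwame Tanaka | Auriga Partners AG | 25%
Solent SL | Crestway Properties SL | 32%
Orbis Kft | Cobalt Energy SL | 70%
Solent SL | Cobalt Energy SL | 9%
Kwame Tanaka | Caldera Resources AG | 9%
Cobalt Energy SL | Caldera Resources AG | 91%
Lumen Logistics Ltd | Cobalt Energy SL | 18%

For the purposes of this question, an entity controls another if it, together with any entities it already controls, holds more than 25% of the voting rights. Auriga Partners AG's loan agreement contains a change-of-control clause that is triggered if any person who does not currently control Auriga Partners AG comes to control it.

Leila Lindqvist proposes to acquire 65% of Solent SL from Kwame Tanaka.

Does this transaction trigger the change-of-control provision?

Yes

The purchase adds only to Leila's holdings (Kwame's stake shrinks), so Leila is the only person who could newly come to control Auriga.
Leila's largest direct stake is 8% in Orbis, which does not meet the threshold, so Leila controls no company.
Neither Leila nor any entity Leila controls holds any voting interest in Auriga.
So before the transaction, Leila does not control Auriga.
After the purchase, Leila holds 65% of Solent directly, and Kwame's stake falls to 20%.
Leila holds 65% of Solent, so Leila controls Solent.
Solent holds 75% of Auriga, so Leila controls Auriga.
Leila did not control Auriga before and does after, so the clause is triggered.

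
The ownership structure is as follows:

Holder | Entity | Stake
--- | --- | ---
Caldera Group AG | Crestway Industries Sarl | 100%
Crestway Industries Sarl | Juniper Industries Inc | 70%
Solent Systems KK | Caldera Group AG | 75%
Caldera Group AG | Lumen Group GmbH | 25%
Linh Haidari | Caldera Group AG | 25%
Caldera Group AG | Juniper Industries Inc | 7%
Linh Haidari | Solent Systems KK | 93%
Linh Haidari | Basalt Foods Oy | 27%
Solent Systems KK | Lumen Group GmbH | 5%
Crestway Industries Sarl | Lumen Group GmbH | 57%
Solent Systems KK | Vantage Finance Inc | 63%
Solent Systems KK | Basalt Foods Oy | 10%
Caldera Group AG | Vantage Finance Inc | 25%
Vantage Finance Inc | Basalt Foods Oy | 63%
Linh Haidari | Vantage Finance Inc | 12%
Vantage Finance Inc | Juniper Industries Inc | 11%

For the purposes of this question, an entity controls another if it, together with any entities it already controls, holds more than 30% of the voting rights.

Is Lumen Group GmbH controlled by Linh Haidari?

Linh holds 93% of Solent, so Linh controls Solent.
Solent and Linh together hold 75% + 25% = 100% of Caldera, so Linh controls Caldera.
Caldera holds 100% of Crestway, so Linh controls Crestway.
Solent and Caldera and Crestway together hold 5% + 25% + 57% = 87% of Lumen, so Linh controls Lumen.

Yes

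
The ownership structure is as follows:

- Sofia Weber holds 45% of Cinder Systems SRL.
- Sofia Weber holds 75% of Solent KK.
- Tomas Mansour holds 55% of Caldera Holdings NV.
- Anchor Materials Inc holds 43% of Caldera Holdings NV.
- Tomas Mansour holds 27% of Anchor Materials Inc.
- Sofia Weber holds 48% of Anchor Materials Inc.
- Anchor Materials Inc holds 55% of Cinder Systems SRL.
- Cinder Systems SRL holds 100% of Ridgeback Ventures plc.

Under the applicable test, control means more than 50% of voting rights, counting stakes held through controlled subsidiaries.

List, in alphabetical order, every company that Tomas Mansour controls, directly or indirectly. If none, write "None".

Caldera Holdings NV

Tomas holds 55% of Caldera, so Tomas controls Caldera.
No other company's threshold is met.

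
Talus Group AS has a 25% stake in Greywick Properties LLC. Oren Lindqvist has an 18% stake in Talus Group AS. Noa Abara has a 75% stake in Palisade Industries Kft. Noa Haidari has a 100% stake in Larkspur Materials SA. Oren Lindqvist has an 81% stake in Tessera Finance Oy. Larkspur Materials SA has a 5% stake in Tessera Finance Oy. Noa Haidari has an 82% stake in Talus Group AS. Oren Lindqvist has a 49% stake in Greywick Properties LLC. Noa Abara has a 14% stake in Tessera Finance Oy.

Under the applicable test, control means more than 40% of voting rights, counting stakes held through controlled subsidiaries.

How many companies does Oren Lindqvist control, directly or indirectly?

Oren holds 81% of Tessera, so Oren controls Tessera.
Oren holds 49% of Greywick, so Oren controls Greywick.
No other company's threshold is met.
Oren controls 2 companies.

2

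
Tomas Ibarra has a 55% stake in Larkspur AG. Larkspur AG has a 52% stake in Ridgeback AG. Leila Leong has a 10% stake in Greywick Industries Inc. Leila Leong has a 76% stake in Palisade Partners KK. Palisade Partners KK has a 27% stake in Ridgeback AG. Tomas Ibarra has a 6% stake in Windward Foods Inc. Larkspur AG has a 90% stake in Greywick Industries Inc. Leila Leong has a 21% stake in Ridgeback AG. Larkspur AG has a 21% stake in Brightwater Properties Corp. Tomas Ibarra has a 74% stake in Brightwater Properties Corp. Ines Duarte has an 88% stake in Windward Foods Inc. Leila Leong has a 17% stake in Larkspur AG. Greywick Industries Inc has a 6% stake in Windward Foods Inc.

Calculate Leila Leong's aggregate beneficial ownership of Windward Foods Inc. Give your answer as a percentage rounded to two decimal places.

Leila reaches Windward along 2 paths.
Via Larkspur → Greywick: 17% × 90% × 6% = 0.918%.
Via Greywick: 10% × 6% = 0.6%.
Total: 0.918% + 0.6% = 1.518%.
Rounded: 1.52%.

1.52%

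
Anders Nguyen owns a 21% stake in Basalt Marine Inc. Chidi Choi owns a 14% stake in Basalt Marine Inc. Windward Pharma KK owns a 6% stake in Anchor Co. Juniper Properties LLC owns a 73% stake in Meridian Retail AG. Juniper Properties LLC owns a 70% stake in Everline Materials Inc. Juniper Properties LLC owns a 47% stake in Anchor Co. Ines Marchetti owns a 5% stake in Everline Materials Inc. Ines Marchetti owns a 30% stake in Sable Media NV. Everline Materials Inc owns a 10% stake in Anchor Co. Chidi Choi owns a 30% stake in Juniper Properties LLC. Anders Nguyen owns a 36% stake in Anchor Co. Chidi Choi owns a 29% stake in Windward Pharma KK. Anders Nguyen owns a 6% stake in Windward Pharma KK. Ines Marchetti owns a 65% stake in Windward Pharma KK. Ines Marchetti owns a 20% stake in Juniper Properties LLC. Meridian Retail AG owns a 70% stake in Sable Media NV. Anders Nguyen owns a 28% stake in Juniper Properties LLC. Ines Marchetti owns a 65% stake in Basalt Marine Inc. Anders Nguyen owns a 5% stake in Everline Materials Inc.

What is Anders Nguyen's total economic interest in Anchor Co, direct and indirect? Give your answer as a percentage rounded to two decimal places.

51.98%

Anders reaches Anchor along 5 paths.
Direct stake: 36% = 36%.
Via Juniper: 28% × 47% = 13.16%.
Via Everline: 5% × 10% = 0.5%.
Via Juniper → Everline: 28% × 70% × 10% = 1.96%.
Via Windward: 6% × 6% = 0.36%.
Total: 36% + 13.16% + 0.5% + 1.96% + 0.36% = 51.98%.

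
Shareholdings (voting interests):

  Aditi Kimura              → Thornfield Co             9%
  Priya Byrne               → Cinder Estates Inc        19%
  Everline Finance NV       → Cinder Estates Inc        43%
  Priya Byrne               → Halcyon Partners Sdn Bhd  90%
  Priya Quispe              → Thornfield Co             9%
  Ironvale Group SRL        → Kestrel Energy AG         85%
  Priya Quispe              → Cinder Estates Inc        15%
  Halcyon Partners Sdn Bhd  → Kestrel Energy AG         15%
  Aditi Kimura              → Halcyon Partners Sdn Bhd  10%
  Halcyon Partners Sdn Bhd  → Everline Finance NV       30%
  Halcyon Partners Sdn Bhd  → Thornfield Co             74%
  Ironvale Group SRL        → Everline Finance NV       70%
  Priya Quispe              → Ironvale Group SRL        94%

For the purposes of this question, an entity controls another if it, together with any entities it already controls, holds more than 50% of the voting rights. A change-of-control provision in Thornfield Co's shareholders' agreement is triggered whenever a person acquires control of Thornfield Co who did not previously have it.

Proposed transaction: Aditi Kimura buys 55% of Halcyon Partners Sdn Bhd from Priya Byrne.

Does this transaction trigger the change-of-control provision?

Yes

The purchase adds only to Aditi's holdings (Priya Byrne's stake shrinks), so Aditi is the only person who could newly come to control Thornfield.
Aditi's largest direct stake is 10% in Halcyon, which does not meet the threshold, so Aditi controls no company.
In Thornfield, Aditi's side holds only 9%, not > 50%.
So before the transaction, Aditi does not control Thornfield.
After the purchase, Aditi's direct stake in Halcyon rises to 10% + 55% = 65%, and Priya Byrne's stake falls to 35%.
Aditi holds 65% of Halcyon, so Aditi controls Halcyon.
Aditi and Halcyon together hold 9% + 74% = 83% of Thornfield, so Aditi controls Thornfield.
Aditi did not control Thornfield before and does after, so the clause is triggered.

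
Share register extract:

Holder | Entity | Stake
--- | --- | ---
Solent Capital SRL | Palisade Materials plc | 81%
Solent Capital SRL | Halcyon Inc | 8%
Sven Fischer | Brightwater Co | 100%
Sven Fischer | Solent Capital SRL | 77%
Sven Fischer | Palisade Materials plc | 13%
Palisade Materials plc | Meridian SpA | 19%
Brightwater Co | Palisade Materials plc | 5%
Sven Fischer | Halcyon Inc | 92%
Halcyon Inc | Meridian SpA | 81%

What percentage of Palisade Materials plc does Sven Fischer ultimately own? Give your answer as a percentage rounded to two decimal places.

80.37%

Sven reaches Palisade along 3 paths.
Via Solent: 77% × 81% = 62.37%.
Direct stake: 13% = 13%.
Via Brightwater: 100% × 5% = 5%.
Total: 62.37% + 13% + 5% = 80.37%.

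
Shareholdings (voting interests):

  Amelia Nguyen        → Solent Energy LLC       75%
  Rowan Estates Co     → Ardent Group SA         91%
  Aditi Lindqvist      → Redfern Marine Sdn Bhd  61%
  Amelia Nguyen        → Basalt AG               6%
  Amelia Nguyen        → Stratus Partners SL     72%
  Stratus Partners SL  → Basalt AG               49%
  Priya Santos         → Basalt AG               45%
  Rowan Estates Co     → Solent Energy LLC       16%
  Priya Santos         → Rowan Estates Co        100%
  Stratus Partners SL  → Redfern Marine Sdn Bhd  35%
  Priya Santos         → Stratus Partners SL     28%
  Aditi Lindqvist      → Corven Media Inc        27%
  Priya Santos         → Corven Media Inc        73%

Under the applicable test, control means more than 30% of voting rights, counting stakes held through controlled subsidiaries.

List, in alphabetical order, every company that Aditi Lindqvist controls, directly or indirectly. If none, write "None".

Aditi holds 61% of Redfern, so Aditi controls Redfern.
No other company's threshold is met.

Redfern Marine Sdn Bhd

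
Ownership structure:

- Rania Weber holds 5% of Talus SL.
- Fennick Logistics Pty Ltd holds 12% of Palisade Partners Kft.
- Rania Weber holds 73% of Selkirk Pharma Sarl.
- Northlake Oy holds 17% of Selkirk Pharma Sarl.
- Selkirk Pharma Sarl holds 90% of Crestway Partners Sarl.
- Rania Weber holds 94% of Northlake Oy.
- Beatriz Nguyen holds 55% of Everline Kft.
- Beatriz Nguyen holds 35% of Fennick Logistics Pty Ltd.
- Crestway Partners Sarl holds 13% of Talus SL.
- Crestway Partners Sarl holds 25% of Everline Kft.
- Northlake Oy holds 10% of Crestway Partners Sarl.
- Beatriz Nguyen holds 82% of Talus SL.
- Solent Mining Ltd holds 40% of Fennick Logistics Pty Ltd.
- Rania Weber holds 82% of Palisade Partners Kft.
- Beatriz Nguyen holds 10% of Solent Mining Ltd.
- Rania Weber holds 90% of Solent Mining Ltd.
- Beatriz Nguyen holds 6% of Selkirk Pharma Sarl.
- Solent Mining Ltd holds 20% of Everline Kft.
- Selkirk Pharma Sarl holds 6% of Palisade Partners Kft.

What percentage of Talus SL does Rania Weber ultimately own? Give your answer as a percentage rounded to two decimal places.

16.63%

Rania reaches Talus along 4 paths.
Via Northlake → Crestway: 94% × 10% × 13% = 1.222%.
Via Northlake → Selkirk → Crestway: 94% × 17% × 90% × 13% = 1.86966%.
Via Selkirk → Crestway: 73% × 90% × 13% = 8.541%.
Direct stake: 5% = 5%.
Total: 1.222% + 1.86966% + 8.541% + 5% = 16.63266%.
Rounded: 16.63%.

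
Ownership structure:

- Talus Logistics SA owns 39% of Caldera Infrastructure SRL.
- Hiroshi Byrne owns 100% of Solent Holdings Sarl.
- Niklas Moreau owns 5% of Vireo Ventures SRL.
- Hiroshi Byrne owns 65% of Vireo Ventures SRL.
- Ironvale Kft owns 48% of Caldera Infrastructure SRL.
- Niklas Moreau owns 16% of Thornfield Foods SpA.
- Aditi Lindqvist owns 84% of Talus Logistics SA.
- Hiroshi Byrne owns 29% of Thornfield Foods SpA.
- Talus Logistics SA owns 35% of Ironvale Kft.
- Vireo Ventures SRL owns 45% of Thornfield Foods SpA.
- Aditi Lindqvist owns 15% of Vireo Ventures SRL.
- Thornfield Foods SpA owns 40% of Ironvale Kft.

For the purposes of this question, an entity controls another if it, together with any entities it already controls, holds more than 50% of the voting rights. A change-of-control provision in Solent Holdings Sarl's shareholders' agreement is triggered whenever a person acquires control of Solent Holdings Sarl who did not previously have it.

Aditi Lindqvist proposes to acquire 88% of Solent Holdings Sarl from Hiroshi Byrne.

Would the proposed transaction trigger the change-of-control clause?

The purchase adds only to Aditi's holdings (Hiroshi's stake shrinks), so Aditi is the only person who could newly come to control Solent.
Aditi holds 84% of Talus, so Aditi controls Talus.
Neither Aditi nor any entity Aditi controls holds any voting interest in Solent.
So before the transaction, Aditi does not control Solent.
After the purchase, Aditi holds 88% of Solent directly, and Hiroshi's stake falls to 12%.
Aditi holds 88% of Solent, so Aditi controls Solent.
Aditi did not control Solent before and does after, so the clause is triggered.

Yes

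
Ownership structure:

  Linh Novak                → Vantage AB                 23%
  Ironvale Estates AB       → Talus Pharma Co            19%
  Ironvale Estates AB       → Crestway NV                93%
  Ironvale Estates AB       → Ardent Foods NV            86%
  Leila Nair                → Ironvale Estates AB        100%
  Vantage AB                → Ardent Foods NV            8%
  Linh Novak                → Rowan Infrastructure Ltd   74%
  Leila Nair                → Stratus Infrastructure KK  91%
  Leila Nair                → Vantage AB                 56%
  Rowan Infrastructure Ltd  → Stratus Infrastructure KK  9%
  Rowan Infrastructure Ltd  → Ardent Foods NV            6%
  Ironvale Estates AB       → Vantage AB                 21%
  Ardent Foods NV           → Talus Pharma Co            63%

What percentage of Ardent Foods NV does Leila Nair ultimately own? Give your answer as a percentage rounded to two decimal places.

Leila reaches Ardent along 3 paths.
Via Ironvale → Vantage: 100% × 21% × 8% = 1.68%.
Via Vantage: 56% × 8% = 4.48%.
Via Ironvale: 100% × 86% = 86%.
Total: 1.68% + 4.48% + 86% = 92.16%.

92.16%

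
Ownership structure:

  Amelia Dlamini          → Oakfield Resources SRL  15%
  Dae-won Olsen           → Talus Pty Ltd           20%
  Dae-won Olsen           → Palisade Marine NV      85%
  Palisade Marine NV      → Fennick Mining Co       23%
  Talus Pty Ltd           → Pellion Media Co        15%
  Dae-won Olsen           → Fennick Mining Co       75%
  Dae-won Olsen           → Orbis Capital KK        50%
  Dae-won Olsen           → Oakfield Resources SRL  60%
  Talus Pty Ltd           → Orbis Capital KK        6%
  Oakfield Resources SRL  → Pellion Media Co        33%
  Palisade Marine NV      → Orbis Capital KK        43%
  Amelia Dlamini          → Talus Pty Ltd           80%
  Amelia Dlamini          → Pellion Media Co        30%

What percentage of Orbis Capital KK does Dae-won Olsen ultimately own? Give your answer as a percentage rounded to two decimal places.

87.75%

Dae-won reaches Orbis along 3 paths.
Via Palisade: 85% × 43% = 36.55%.
Direct stake: 50% = 50%.
Via Talus: 20% × 6% = 1.2%.
Total: 36.55% + 50% + 1.2% = 87.75%.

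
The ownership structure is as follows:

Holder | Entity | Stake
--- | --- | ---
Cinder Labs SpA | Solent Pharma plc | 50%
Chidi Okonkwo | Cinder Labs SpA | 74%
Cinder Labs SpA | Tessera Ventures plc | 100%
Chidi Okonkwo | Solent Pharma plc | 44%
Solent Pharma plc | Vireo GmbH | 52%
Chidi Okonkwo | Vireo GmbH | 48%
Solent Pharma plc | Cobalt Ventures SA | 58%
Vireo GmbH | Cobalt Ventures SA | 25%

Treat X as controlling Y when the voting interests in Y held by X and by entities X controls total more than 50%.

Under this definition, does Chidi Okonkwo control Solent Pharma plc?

Chidi holds 74% of Cinder, so Chidi controls Cinder.
Chidi and Cinder together hold 44% + 50% = 94% of Solent, so Chidi controls Solent.

Yes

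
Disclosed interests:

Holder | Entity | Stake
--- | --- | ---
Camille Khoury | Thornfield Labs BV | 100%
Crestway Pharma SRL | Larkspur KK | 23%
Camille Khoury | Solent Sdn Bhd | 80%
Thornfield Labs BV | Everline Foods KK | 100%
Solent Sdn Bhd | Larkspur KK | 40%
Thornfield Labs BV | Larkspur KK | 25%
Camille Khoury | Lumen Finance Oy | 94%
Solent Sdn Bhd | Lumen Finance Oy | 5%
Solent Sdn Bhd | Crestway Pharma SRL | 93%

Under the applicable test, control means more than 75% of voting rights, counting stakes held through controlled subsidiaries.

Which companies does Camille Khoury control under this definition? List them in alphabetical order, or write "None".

Camille holds 100% of Thornfield, so Camille controls Thornfield.
Camille holds 80% of Solent, so Camille controls Solent.
Solent holds 93% of Crestway, so Camille controls Crestway.
Thornfield and Crestway and Solent together hold 25% + 23% + 40% = 88% of Larkspur, so Camille controls Larkspur.
Camille and Solent together hold 94% + 5% = 99% of Lumen, so Camille controls Lumen.
Thornfield holds 100% of Everline, so Camille controls Everline.

Crestway Pharma SRL, Everline Foods KK, Larkspur KK, Lumen Finance Oy, Solent Sdn Bhd, Thornfield Labs BV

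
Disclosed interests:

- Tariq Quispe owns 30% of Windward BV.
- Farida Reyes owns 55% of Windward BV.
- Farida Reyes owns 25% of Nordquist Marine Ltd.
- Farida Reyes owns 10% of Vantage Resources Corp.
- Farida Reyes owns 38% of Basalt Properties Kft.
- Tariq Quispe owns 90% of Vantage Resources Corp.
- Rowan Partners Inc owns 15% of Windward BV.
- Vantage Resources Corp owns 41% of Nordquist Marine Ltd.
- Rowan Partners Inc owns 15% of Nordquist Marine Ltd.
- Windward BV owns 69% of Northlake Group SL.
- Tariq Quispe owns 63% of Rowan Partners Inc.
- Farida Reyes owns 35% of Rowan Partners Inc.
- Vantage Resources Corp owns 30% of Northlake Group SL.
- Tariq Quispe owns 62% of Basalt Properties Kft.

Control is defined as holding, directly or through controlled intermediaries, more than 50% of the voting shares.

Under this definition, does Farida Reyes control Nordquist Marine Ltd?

No

Farida holds 55% of Windward, so Farida controls Windward.
Windward holds 69% of Northlake, so Farida controls Northlake.
In Nordquist, Farida's side holds only 25%, not > 50%.
So Farida does not control Nordquist.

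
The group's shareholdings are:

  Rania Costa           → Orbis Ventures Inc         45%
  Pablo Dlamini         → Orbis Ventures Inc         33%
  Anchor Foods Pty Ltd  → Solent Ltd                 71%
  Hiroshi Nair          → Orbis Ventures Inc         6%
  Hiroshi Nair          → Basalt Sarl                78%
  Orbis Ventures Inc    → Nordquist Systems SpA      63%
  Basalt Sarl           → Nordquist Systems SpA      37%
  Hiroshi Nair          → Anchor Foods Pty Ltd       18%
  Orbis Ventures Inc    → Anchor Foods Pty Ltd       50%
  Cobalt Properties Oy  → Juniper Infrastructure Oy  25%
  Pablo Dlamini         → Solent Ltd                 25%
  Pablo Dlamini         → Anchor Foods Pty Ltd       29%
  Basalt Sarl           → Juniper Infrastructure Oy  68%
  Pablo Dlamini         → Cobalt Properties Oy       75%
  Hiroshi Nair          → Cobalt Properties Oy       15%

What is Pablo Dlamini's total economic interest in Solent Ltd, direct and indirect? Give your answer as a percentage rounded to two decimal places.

Pablo reaches Solent along 3 paths.
Direct stake: 25% = 25%.
Via Anchor: 29% × 71% = 20.59%.
Via Orbis → Anchor: 33% × 50% × 71% = 11.715%.
Total: 25% + 20.59% + 11.715% = 57.305%.
Rounded: 57.31%.

57.31%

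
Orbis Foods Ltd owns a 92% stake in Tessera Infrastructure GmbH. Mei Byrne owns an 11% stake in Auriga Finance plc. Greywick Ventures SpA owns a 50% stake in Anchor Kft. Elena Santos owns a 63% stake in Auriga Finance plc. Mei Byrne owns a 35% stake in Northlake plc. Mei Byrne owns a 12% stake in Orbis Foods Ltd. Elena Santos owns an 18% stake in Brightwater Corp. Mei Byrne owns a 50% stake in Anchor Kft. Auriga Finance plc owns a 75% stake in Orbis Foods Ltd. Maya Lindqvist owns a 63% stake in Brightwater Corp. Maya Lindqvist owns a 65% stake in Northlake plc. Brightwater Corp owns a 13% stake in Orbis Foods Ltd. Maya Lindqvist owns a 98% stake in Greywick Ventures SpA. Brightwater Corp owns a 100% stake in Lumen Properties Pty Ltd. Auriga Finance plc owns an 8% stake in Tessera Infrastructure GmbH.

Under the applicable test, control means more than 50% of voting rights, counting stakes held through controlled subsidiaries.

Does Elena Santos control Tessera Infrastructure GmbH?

Elena holds 63% of Auriga, so Elena controls Auriga.
Auriga holds 75% of Orbis, so Elena controls Orbis.
Orbis and Auriga together hold 92% + 8% = 100% of Tessera, so Elena controls Tessera.

Yes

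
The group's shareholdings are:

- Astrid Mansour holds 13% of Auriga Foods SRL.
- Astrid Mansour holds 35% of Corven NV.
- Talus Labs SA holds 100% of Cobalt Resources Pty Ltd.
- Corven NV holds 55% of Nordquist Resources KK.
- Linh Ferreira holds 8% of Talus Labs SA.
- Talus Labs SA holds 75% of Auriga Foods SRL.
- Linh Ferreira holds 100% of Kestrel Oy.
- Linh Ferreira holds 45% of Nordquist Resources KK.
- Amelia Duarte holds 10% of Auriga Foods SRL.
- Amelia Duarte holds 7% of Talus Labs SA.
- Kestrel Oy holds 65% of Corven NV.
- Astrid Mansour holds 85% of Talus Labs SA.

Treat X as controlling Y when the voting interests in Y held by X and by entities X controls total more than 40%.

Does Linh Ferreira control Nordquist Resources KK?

Yes

Linh holds 100% of Kestrel, so Linh controls Kestrel.
Kestrel holds 65% of Corven, so Linh controls Corven.
Corven and Linh together hold 55% + 45% = 100% of Nordquist, so Linh controls Nordquist.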